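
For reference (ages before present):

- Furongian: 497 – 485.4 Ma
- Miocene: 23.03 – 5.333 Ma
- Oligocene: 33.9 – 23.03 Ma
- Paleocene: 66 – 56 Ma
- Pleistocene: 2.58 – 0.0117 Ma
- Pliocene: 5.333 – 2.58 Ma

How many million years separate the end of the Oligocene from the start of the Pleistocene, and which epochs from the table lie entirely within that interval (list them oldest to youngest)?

20.45 million years; Miocene, Pliocene

The Oligocene closes at 23.03 Ma and the Pleistocene opens at 2.58 Ma, so the interval is 23.03 − 2.58 = 20.45 Myr.
An epoch fits inside if it starts at or after 23.03 Ma and ends at or before 2.58 Ma; oldest first that gives Miocene, Pliocene.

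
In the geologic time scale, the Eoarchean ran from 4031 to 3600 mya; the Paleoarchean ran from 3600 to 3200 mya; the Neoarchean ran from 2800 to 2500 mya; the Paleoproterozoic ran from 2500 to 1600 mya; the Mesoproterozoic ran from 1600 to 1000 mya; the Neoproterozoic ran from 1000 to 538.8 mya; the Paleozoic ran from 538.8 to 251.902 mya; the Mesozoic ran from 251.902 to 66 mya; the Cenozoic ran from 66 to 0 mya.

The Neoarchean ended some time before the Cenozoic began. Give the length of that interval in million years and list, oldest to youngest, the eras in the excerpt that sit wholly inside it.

The Neoarchean closes at 2500 Ma and the Cenozoic opens at 66 Ma, so the interval is 2500 − 66 = 2434 Myr.
An era fits inside if it starts at or after 2500 Ma and ends at or before 66 Ma; oldest first that gives Paleoproterozoic, Mesoproterozoic, Neoproterozoic, Paleozoic, Mesozoic.

2434 million years; Paleoproterozoic, Mesoproterozoic, Neoproterozoic, Paleozoic, Mesozoic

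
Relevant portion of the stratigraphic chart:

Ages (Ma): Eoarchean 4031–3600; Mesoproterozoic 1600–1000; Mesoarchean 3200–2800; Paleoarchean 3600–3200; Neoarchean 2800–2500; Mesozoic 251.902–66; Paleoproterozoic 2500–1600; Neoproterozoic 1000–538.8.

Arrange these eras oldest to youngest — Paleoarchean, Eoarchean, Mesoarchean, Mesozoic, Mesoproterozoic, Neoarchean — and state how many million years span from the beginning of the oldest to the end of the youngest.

Start ages (Ma): Eoarchean 4031, Paleoarchean 3600, Mesoarchean 3200, Neoarchean 2800, Mesoproterozoic 1600, Mesozoic 251.902.
Ordered oldest to youngest: Eoarchean, Paleoarchean, Mesoarchean, Neoarchean, Mesoproterozoic, Mesozoic.
Span = 4031 − 66 = 3965 Myr.

Eoarchean, Paleoarchean, Mesoarchean, Neoarchean, Mesoproterozoic, Mesozoic; total span 3965 Myr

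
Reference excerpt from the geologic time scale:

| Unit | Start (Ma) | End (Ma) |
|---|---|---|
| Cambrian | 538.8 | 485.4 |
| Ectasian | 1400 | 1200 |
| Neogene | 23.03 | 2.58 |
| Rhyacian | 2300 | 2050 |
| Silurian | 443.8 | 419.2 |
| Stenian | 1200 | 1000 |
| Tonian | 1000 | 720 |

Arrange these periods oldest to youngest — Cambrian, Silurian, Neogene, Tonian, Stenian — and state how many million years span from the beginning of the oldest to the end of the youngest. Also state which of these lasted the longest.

Stenian → Tonian → Cambrian → Silurian → Neogene; total span 1197.42 Myr; longest is Tonian

Start ages (Ma): Stenian 1200, Tonian 1000, Cambrian 538.8, Silurian 443.8, Neogene 23.03.
Ordered oldest to youngest: Stenian, Tonian, Cambrian, Silurian, Neogene.
Span = 1200 − 2.58 = 1197.42 Myr.
Durations: Stenian 200, Silurian 24.6, Neogene 20.45, Cambrian 53.4, Tonian 280 → longest is Tonian (280 Myr).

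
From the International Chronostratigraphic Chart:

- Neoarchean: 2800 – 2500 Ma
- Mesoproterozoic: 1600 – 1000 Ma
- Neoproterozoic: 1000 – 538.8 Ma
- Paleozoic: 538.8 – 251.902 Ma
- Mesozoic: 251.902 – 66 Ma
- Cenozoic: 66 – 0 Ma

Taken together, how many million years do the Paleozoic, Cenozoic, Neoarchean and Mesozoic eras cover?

838.8 million years

Each duration: Paleozoic = 286.898; Cenozoic = 66; Neoarchean = 300; Mesozoic = 185.902.
Sum: 286.898 + 66 + 300 + 185.902 = 838.8 Myr.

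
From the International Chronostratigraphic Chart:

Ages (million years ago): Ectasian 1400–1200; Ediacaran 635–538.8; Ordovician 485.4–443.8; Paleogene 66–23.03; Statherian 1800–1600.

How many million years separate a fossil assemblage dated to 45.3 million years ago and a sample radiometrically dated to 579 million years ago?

579 − 45.3 = 533.7 million years.

533.7 million years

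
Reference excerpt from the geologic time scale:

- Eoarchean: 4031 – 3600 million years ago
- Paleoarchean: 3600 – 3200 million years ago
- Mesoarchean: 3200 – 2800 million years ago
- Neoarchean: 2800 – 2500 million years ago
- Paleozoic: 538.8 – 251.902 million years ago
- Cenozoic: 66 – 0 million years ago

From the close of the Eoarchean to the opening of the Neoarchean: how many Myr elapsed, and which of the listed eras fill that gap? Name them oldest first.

End of Eoarchean = 3600 Ma; start of Neoarchean = 2800 Ma.
Gap = 3600 − 2800 = 800 Myr.
Eras wholly inside 3600–2800 Ma: Paleoarchean (3600–3200), Mesoarchean (3200–2800).

800 million years; Paleoarchean, Mesoarchean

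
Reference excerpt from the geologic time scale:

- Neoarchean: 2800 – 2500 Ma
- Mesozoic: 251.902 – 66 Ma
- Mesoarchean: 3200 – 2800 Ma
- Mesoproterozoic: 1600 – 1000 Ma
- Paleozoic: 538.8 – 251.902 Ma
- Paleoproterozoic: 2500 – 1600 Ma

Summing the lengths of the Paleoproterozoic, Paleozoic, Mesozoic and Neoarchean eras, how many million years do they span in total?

Duration is start − end for each: (2500 − 1600) + (538.8 − 251.902) + (251.902 − 66) + (2800 − 2500).
That is 900 + 286.898 + 185.902 + 300, which totals 1672.8 million years.

1672.8 million years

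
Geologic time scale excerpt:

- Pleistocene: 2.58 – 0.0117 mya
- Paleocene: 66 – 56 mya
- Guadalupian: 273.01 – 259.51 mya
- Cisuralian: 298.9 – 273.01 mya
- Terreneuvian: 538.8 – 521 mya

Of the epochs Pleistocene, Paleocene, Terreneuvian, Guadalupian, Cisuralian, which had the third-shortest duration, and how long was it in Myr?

Start − end for each: Pleistocene 2.58 − 0.0117 = 2.5683; Paleocene 66 − 56 = 10; Terreneuvian 538.8 − 521 = 17.8; Guadalupian 273.01 − 259.51 = 13.5; Cisuralian 298.9 − 273.01 = 25.89.
Ranking these from shortest: Pleistocene < Paleocene < Guadalupian < Terreneuvian < Cisuralian.
Position 3 in that ranking is Guadalupian, which lasted 13.5 Myr.

Guadalupian, 13.5 million years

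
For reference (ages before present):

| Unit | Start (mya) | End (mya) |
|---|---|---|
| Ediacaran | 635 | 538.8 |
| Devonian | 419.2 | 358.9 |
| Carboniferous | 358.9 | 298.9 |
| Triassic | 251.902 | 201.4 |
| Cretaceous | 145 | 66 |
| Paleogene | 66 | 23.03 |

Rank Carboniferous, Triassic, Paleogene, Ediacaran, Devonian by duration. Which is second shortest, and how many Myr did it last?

Triassic, 50.502 million years

Durations: Carboniferous 60; Triassic 50.502; Paleogene 42.97; Ediacaran 96.2; Devonian 60.3 Myr.
Sorted shortest-first: Paleogene (42.97), Triassic (50.502), Carboniferous (60), Devonian (60.3), Ediacaran (96.2).
The second shortest is Triassic at 50.502 Myr.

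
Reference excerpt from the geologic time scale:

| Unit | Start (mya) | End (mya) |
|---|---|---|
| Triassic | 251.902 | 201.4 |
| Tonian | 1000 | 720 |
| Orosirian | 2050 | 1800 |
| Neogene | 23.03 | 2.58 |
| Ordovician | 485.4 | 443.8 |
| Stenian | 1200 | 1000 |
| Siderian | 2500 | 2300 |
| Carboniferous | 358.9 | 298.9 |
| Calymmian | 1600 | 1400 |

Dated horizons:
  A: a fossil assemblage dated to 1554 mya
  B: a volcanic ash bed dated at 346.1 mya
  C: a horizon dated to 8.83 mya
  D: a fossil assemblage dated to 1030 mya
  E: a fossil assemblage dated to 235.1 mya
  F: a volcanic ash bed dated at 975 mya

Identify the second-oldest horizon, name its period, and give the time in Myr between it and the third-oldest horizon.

Sorted oldest-first by Ma: A (1554), D (1030), F (975), B (346.1), E (235.1), C (8.83).
The second oldest is D at 1030 Ma, which lies in 1200–1000 Ma: the Stenian.
The third oldest is F at 975 Ma; separation = |1030 − 975| = 55 Myr.

D, in the Stenian; 55 million years to F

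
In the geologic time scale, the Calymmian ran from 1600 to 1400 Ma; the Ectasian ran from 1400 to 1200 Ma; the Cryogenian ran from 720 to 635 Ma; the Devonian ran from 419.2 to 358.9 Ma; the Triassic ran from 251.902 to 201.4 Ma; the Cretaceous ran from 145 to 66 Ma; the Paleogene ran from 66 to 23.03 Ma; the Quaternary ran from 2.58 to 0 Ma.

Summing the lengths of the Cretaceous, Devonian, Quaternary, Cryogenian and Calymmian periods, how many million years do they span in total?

426.88 million years

Duration is start − end for each: (145 − 66) + (419.2 − 358.9) + (2.58 − 0) + (720 − 635) + (1600 − 1400).
That is 79 + 60.3 + 2.58 + 85 + 200, which totals 426.88 million years.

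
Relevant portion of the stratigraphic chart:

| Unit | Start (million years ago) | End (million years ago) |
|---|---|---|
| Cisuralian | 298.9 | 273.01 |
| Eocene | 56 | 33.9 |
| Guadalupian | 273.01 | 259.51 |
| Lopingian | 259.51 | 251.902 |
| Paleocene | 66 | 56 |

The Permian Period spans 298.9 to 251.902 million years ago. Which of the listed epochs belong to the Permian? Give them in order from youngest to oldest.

Epochs with both bounds inside 298.9–251.902 Ma: Lopingian (259.51–251.902), Guadalupian (273.01–259.51), Cisuralian (298.9–273.01).

Lopingian, Guadalupian, Cisuralian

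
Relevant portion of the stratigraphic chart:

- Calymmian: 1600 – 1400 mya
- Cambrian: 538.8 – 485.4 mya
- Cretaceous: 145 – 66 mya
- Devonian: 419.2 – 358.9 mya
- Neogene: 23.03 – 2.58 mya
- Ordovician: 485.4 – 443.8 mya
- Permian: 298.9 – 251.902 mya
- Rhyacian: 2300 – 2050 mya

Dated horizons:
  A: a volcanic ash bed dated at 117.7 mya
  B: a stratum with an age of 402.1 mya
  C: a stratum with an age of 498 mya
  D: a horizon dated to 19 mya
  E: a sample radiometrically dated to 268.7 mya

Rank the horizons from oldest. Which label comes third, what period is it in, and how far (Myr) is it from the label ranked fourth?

E, in the Permian; 151 million years to A

Larger Ma means older, so oldest first: C 498 > B 402.1 > E 268.7 > A 117.7 > D 19.
Counting 3 along gives E (268.7 Ma); the excerpt puts that inside the Permian, 298.9–251.902 Ma.
Next in line is A (117.7 Ma), and 268.7 − 117.7 = 151 Myr.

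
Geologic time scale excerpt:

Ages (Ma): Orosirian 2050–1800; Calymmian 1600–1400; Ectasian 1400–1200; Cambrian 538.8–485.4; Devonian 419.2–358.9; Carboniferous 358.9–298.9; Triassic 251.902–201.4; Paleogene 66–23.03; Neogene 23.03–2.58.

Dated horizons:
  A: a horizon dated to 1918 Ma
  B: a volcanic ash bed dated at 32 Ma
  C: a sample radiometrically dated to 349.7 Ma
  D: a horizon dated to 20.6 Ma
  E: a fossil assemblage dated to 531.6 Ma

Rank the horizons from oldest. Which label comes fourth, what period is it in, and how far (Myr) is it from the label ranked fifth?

Sorted oldest-first by Ma: A (1918), E (531.6), C (349.7), B (32), D (20.6).
The fourth oldest is B at 32 Ma, which lies in 66–23.03 Ma: the Paleogene.
The fifth oldest is D at 20.6 Ma; separation = |32 − 20.6| = 11.4 Myr.

B, in the Paleogene; 11.4 million years to D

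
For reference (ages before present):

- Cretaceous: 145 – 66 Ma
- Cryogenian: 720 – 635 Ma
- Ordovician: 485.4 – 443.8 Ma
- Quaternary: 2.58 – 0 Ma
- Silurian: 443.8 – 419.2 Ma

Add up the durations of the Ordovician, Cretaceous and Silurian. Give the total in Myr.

Duration is start − end for each: (485.4 − 443.8) + (145 − 66) + (443.8 − 419.2).
That is 41.6 + 79 + 24.6, which totals 145.2 million years.

145.2 million years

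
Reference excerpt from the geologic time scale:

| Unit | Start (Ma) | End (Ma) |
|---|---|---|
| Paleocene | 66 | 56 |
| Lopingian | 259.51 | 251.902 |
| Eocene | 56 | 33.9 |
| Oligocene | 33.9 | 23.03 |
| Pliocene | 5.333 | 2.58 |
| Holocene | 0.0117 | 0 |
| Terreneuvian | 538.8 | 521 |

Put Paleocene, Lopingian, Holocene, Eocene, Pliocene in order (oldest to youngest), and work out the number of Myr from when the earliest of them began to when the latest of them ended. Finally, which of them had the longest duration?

Start ages (Ma): Lopingian 259.51, Paleocene 66, Eocene 56, Pliocene 5.333, Holocene 0.0117.
Ordered oldest to youngest: Lopingian, Paleocene, Eocene, Pliocene, Holocene.
Span = 259.51 − 0 = 259.51 Myr.
Durations: Holocene 0.0117, Lopingian 7.608, Eocene 22.1, Paleocene 10, Pliocene 2.753 → longest is Eocene (22.1 Myr).

Lopingian, Paleocene, Eocene, Pliocene, Holocene; total span 259.51 Myr; longest is Eocene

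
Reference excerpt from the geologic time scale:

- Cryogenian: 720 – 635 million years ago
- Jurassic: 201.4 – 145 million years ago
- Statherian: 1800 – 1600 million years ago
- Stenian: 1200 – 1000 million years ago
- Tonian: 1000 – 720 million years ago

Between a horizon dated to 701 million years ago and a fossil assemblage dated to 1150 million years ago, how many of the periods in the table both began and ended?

1

1150 Ma sits inside the Stenian (1200–1000) and 701 Ma inside the Cryogenian (720–635); neither of those is wholly between the two dates.
The listed periods lying completely between them are Tonian — 1 in all.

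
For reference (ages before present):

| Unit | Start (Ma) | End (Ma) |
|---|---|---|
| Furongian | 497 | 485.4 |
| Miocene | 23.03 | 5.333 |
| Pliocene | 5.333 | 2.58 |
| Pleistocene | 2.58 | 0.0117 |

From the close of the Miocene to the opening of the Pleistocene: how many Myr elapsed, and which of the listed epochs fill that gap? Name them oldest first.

2.753 million years; Pliocene

End of Miocene = 5.333 Ma; start of Pleistocene = 2.58 Ma.
Gap = 5.333 − 2.58 = 2.753 Myr.
Epochs wholly inside 5.333–2.58 Ma: Pliocene (5.333–2.58).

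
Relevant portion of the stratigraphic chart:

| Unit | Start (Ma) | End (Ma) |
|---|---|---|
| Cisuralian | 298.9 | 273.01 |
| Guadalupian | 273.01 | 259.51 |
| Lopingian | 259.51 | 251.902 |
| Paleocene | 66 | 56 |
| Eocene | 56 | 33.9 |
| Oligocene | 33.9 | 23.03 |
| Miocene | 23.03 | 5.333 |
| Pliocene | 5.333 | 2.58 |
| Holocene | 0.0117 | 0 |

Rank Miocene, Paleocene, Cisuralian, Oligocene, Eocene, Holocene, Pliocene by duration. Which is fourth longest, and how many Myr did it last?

Oligocene, 10.87 million years

Start − end for each: Miocene 23.03 − 5.333 = 17.697; Paleocene 66 − 56 = 10; Cisuralian 298.9 − 273.01 = 25.89; Oligocene 33.9 − 23.03 = 10.87; Eocene 56 − 33.9 = 22.1; Holocene 0.0117 − 0 = 0.0117; Pliocene 5.333 − 2.58 = 2.753.
Ranking these from longest: Cisuralian > Eocene > Miocene > Oligocene > Paleocene > Pliocene > Holocene.
Position 4 in that ranking is Oligocene, which lasted 10.87 Myr.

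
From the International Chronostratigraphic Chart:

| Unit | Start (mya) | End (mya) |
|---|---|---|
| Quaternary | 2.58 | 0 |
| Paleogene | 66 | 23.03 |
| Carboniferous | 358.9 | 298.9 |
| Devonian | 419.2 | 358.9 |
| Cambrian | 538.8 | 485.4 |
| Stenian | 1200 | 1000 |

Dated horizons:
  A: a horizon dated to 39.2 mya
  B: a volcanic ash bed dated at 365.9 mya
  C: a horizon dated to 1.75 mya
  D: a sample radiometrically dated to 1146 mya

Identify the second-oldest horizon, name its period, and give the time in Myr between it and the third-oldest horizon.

B, in the Devonian; 326.7 million years to A

Larger Ma means older, so oldest first: D 1146 > B 365.9 > A 39.2 > C 1.75.
Counting 2 along gives B (365.9 Ma); the excerpt puts that inside the Devonian, 419.2–358.9 Ma.
Next in line is A (39.2 Ma), and 365.9 − 39.2 = 326.7 Myr.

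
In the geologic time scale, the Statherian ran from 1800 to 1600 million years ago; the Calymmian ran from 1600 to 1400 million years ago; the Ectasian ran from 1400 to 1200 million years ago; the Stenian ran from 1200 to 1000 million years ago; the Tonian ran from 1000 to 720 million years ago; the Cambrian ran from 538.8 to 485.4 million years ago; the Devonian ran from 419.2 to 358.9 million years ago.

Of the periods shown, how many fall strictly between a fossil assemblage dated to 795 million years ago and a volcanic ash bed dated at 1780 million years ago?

The older date is 1780 Ma and the younger is 795 Ma.
Periods with start < 1780 and end > 795 Ma: Calymmian (1600–1400), Ectasian (1400–1200), Stenian (1200–1000).
That is 3 complete periods.

3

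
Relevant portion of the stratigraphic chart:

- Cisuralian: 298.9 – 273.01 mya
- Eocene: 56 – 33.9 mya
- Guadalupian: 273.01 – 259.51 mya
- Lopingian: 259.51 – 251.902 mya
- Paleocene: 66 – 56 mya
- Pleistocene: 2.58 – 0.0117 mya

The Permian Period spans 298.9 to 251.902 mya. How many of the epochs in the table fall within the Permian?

Epochs inside 298.9–251.902 Ma: Cisuralian, Guadalupian, Lopingian — 3 in total.

3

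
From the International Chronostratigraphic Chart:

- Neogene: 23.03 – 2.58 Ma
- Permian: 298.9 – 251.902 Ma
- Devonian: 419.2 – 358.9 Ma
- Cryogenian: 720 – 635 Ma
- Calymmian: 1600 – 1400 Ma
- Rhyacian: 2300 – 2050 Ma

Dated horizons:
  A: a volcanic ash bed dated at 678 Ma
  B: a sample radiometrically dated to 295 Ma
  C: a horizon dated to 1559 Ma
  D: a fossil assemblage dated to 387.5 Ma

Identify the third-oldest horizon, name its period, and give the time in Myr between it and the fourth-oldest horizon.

D, in the Devonian; 92.5 million years to B

Larger Ma means older, so oldest first: C 1559 > A 678 > D 387.5 > B 295.
Counting 3 along gives D (387.5 Ma); the excerpt puts that inside the Devonian, 419.2–358.9 Ma.
Next in line is B (295 Ma), and 387.5 − 295 = 92.5 Myr.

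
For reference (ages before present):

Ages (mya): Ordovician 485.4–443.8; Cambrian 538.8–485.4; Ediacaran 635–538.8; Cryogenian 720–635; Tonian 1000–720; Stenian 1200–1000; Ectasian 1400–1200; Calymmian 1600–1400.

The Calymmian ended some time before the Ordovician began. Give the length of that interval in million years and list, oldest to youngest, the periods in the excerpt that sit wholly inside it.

914.6 million years; Ectasian, Stenian, Tonian, Cryogenian, Ediacaran, Cambrian

The Calymmian closes at 1400 Ma and the Ordovician opens at 485.4 Ma, so the interval is 1400 − 485.4 = 914.6 Myr.
A period fits inside if it starts at or after 1400 Ma and ends at or before 485.4 Ma; oldest first that gives Ectasian, Stenian, Tonian, Cryogenian, Ediacaran, Cambrian.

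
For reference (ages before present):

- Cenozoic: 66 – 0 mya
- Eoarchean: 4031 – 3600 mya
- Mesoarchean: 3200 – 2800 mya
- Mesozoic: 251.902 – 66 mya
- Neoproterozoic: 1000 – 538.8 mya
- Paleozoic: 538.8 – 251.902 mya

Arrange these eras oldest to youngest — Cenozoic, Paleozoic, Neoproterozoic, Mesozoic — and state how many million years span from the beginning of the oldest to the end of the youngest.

Neoproterozoic, Paleozoic, Mesozoic, Cenozoic; total span 1000 Myr

Start ages (Ma): Neoproterozoic 1000, Paleozoic 538.8, Mesozoic 251.902, Cenozoic 66.
Ordered oldest to youngest: Neoproterozoic, Paleozoic, Mesozoic, Cenozoic.
Span = 1000 − 0 = 1000 Myr.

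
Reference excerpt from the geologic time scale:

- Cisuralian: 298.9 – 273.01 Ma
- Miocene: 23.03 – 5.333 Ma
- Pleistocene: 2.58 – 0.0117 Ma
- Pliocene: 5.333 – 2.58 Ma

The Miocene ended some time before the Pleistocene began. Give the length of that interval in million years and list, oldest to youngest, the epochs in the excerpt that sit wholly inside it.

2.753 million years; Pliocene

End of Miocene = 5.333 Ma; start of Pleistocene = 2.58 Ma.
Gap = 5.333 − 2.58 = 2.753 Myr.
Epochs wholly inside 5.333–2.58 Ma: Pliocene (5.333–2.58).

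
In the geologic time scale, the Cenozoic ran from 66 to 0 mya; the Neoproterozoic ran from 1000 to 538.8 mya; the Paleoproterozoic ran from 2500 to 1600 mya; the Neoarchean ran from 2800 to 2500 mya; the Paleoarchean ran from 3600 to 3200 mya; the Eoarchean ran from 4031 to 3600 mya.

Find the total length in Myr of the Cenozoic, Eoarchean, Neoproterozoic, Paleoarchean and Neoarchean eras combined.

Duration is start − end for each: (66 − 0) + (4031 − 3600) + (1000 − 538.8) + (3600 − 3200) + (2800 − 2500).
That is 66 + 431 + 461.2 + 400 + 300, which totals 1658.2 million years.

1658.2 million years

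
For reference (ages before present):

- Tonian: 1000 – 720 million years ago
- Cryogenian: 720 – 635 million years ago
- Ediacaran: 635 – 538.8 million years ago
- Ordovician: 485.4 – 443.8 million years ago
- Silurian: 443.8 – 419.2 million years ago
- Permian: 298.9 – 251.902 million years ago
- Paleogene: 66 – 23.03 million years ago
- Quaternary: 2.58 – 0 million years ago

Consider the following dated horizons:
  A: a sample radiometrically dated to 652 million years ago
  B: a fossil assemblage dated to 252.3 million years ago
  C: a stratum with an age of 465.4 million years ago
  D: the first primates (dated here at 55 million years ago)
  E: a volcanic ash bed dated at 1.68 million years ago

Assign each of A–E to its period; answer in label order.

A: 652 Ma lies in 720–635 Ma, so Cryogenian.
B: 252.3 Ma lies in 298.9–251.902 Ma, so Permian.
C: 465.4 Ma lies in 485.4–443.8 Ma, so Ordovician.
D: 55 Ma lies in 66–23.03 Ma, so Paleogene.
E: 1.68 Ma lies in 2.58–0 Ma, so Quaternary.

A — Cryogenian; B — Permian; C — Ordovician; D — Paleogene; E — Quaternary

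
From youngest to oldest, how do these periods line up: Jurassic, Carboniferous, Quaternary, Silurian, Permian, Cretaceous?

Group by era (each group listed oldest first) — Paleozoic: Silurian, Carboniferous, Permian; Mesozoic: Jurassic, Cretaceous; Cenozoic: Quaternary. The eras run Paleozoic → Mesozoic → Cenozoic. Concatenating the groups in that era order and then reversing gives youngest to oldest.

Quaternary, Cretaceous, Jurassic, Permian, Carboniferous, Silurian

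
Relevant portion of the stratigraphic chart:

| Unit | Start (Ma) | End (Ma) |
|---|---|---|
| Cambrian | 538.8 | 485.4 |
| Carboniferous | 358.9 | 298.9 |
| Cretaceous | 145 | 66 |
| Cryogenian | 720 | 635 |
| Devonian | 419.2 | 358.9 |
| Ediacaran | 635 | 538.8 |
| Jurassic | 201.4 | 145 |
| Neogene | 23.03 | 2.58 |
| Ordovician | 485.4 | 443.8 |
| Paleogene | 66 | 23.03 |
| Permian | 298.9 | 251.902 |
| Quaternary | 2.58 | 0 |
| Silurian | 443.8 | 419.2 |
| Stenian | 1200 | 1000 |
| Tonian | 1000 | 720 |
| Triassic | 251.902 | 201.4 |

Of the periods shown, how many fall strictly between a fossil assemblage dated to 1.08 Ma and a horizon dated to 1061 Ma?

1061 Ma sits inside the Stenian (1200–1000) and 1.08 Ma inside the Quaternary (2.58–0); neither of those is wholly between the two dates.
The listed periods lying completely between them are Tonian, Cryogenian, Ediacaran, Cambrian, Ordovician, Silurian, Devonian, Carboniferous, Permian, Triassic, Jurassic, Cretaceous, Paleogene, Neogene — 14 in all.

14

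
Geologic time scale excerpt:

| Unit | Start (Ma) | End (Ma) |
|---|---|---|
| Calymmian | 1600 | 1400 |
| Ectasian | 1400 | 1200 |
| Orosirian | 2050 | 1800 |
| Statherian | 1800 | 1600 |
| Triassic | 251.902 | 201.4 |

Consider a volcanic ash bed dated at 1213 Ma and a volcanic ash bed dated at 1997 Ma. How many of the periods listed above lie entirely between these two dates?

2

1997 Ma sits inside the Orosirian (2050–1800) and 1213 Ma inside the Ectasian (1400–1200); neither of those is wholly between the two dates.
The listed periods lying completely between them are Statherian, Calymmian — 2 in all.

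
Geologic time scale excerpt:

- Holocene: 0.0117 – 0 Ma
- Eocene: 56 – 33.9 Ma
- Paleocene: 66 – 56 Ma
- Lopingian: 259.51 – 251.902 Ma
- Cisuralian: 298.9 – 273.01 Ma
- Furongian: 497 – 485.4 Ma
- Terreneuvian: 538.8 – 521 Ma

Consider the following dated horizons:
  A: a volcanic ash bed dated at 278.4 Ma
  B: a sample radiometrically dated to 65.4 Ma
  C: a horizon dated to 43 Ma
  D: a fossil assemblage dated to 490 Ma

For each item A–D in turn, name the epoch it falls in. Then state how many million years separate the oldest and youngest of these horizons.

A — Cisuralian; B — Paleocene; C — Eocene; D — Furongian; span 447 million years

Match each age against the start–end ranges in the excerpt: A = 278.4 Ma → Cisuralian (298.9–273.01); B = 65.4 Ma → Paleocene (66–56); C = 43 Ma → Eocene (56–33.9); D = 490 Ma → Furongian (497–485.4).
The largest age is 490 Ma and the smallest is 43 Ma; their difference is 447 Myr.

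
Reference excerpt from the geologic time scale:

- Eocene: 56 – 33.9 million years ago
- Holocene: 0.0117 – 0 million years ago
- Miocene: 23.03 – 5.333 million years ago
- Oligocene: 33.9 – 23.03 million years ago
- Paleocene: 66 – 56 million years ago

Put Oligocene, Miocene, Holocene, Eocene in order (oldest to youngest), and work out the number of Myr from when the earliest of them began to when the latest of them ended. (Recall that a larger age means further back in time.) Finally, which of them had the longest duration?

Start ages (Ma): Eocene 56, Oligocene 33.9, Miocene 23.03, Holocene 0.0117.
Ordered oldest to youngest: Eocene, Oligocene, Miocene, Holocene.
Span = 56 − 0 = 56 Myr.
Durations: Holocene 0.0117, Eocene 22.1, Oligocene 10.87, Miocene 17.697 → longest is Eocene (22.1 Myr).

Eocene → Oligocene → Miocene → Holocene; total span 56 Myr; longest is Eocene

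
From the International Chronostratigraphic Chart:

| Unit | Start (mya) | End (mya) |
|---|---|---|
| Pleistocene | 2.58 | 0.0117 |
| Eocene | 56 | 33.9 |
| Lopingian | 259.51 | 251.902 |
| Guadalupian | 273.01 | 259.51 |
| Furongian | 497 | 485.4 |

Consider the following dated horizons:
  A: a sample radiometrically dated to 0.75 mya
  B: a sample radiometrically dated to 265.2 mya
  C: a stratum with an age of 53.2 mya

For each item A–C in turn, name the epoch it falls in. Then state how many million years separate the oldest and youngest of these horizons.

Match each age against the start–end ranges in the excerpt: A = 0.75 Ma → Pleistocene (2.58–0.0117); B = 265.2 Ma → Guadalupian (273.01–259.51); C = 53.2 Ma → Eocene (56–33.9).
The largest age is 265.2 Ma and the smallest is 0.75 Ma; their difference is 264.45 Myr.

A — Pleistocene; B — Guadalupian; C — Eocene; span 264.45 million years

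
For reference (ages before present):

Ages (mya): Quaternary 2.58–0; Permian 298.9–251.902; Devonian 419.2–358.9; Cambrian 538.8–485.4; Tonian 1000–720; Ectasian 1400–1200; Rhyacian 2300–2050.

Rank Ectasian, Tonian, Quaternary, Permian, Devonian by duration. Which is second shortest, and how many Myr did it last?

Permian, 46.998 million years

Durations: Ectasian 200; Tonian 280; Quaternary 2.58; Permian 46.998; Devonian 60.3 Myr.
Sorted shortest-first: Quaternary (2.58), Permian (46.998), Devonian (60.3), Ectasian (200), Tonian (280).
The second shortest is Permian at 46.998 Myr.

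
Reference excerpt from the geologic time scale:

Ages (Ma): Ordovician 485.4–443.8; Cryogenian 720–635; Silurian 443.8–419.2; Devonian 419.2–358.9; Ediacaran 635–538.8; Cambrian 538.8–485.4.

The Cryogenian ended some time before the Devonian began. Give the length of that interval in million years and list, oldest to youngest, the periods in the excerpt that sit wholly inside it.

End of Cryogenian = 635 Ma; start of Devonian = 419.2 Ma.
Gap = 635 − 419.2 = 215.8 Myr.
Periods wholly inside 635–419.2 Ma: Ediacaran (635–538.8), Cambrian (538.8–485.4), Ordovician (485.4–443.8), Silurian (443.8–419.2).

215.8 million years; Ediacaran, Cambrian, Ordovician, Silurian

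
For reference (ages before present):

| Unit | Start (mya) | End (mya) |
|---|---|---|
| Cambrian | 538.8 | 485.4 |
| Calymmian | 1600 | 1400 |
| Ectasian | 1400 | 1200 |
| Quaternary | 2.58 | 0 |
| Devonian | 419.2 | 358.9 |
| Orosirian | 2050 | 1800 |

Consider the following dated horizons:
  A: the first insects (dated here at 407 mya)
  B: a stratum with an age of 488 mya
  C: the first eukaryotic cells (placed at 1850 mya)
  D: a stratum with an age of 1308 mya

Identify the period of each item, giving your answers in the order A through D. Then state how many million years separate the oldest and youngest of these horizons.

A — Devonian; B — Cambrian; C — Orosirian; D — Ectasian; span 1443 million years

Match each age against the start–end ranges in the excerpt: A = 407 Ma → Devonian (419.2–358.9); B = 488 Ma → Cambrian (538.8–485.4); C = 1850 Ma → Orosirian (2050–1800); D = 1308 Ma → Ectasian (1400–1200).
The largest age is 1850 Ma and the smallest is 407 Ma; their difference is 1443 Myr.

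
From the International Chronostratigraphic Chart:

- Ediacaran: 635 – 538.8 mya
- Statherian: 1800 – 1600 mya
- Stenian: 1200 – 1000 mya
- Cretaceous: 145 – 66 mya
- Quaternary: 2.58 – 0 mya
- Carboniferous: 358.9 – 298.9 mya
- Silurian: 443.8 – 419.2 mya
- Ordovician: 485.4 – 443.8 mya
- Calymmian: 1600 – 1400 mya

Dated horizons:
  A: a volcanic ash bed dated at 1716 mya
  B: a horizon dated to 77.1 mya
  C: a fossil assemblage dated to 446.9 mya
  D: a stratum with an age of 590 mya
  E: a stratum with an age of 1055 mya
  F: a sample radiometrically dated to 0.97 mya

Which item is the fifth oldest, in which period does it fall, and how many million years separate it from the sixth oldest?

Sorted oldest-first by Ma: A (1716), E (1055), D (590), C (446.9), B (77.1), F (0.97).
The fifth oldest is B at 77.1 Ma, which lies in 145–66 Ma: the Cretaceous.
The sixth oldest is F at 0.97 Ma; separation = |77.1 − 0.97| = 76.13 Myr.

B, in the Cretaceous; 76.13 million years to F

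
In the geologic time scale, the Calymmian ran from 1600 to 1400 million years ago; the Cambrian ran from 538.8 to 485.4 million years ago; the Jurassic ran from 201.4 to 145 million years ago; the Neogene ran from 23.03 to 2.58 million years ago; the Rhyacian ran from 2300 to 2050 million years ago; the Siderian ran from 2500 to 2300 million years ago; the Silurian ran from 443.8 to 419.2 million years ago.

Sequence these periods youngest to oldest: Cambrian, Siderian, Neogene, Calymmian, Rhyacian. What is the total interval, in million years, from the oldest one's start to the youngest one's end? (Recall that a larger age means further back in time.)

Neogene, Cambrian, Calymmian, Rhyacian, Siderian; total span 2497.42 Myr

From the excerpt: Cambrian 538.8–485.4; Siderian 2500–2300; Neogene 23.03–2.58; Calymmian 1600–1400; Rhyacian 2300–2050 (Ma).
Larger Ma is earlier, so the oldest is Siderian and the youngest is Neogene; youngest to oldest: Neogene, Cambrian, Calymmian, Rhyacian, Siderian.
Oldest start 2500 minus youngest end 2.58 gives 2497.42 Myr overall.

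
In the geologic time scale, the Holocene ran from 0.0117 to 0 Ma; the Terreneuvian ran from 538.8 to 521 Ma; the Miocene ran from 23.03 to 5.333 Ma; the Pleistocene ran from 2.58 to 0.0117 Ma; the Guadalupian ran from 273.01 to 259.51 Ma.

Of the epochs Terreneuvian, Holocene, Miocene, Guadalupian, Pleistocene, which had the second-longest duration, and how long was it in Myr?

Start − end for each: Terreneuvian 538.8 − 521 = 17.8; Holocene 0.0117 − 0 = 0.0117; Miocene 23.03 − 5.333 = 17.697; Guadalupian 273.01 − 259.51 = 13.5; Pleistocene 2.58 − 0.0117 = 2.5683.
Ranking these from longest: Terreneuvian > Miocene > Guadalupian > Pleistocene > Holocene.
Position 2 in that ranking is Miocene, which lasted 17.697 Myr.

Miocene, 17.697 million years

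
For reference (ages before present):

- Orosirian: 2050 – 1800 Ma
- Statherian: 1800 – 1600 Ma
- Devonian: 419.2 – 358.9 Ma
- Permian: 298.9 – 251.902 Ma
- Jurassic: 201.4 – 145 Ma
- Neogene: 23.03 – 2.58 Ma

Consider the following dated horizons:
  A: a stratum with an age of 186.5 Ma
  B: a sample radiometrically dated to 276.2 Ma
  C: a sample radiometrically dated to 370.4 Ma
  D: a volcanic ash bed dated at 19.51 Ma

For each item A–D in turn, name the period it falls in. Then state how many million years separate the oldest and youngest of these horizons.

A — Jurassic; B — Permian; C — Devonian; D — Neogene; span 350.89 million years

Match each age against the start–end ranges in the excerpt: A = 186.5 Ma → Jurassic (201.4–145); B = 276.2 Ma → Permian (298.9–251.902); C = 370.4 Ma → Devonian (419.2–358.9); D = 19.51 Ma → Neogene (23.03–2.58).
The largest age is 370.4 Ma and the smallest is 19.51 Ma; their difference is 350.89 Myr.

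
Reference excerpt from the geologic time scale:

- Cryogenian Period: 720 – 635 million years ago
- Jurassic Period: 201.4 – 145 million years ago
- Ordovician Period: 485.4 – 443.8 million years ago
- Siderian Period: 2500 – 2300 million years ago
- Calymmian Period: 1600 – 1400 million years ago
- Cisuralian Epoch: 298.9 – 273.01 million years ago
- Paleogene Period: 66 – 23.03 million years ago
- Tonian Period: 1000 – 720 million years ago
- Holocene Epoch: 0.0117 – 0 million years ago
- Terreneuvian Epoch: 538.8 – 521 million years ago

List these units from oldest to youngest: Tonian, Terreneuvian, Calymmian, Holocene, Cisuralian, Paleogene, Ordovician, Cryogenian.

Read off each span (Ma): Tonian 1000–720; Terreneuvian 538.8–521; Calymmian 1600–1400; Holocene 0.0117–0; Cisuralian 298.9–273.01; Paleogene 66–23.03; Ordovician 485.4–443.8; Cryogenian 720–635.
Larger Ma is older, so oldest→youngest is Calymmian, Tonian, Cryogenian, Terreneuvian, Ordovician, Cisuralian, Paleogene, Holocene.

Calymmian, then Tonian, then Cryogenian, then Terreneuvian, then Ordovician, then Cisuralian, then Paleogene, then Holocene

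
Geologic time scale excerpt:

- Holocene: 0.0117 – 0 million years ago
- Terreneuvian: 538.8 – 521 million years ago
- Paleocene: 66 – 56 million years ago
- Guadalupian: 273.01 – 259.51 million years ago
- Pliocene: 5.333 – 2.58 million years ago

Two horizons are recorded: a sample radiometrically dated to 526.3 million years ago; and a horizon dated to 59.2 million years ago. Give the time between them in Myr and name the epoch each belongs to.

Elapsed time: 526.3 − 59.2 = 467.1 Myr.
526.3 Ma lies within 538.8–521 Ma: Terreneuvian.
59.2 Ma lies within 66–56 Ma: Paleocene.

467.1 million years apart; the first in the Terreneuvian, the second in the Paleocene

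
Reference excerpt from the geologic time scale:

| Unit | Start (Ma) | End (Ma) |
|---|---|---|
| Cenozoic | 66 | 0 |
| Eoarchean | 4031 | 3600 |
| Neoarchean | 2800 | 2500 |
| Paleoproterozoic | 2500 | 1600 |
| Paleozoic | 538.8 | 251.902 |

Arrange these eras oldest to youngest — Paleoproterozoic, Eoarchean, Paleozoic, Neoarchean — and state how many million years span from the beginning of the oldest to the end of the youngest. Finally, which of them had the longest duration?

Start ages (Ma): Eoarchean 4031, Neoarchean 2800, Paleoproterozoic 2500, Paleozoic 538.8.
Ordered oldest to youngest: Eoarchean, Neoarchean, Paleoproterozoic, Paleozoic.
Span = 4031 − 251.902 = 3779.098 Myr.
Durations: Neoarchean 300, Paleozoic 286.898, Eoarchean 431, Paleoproterozoic 900 → longest is Paleoproterozoic (900 Myr).

Eoarchean → Neoarchean → Paleoproterozoic → Paleozoic; total span 3779.098 Myr; longest is Paleoproterozoic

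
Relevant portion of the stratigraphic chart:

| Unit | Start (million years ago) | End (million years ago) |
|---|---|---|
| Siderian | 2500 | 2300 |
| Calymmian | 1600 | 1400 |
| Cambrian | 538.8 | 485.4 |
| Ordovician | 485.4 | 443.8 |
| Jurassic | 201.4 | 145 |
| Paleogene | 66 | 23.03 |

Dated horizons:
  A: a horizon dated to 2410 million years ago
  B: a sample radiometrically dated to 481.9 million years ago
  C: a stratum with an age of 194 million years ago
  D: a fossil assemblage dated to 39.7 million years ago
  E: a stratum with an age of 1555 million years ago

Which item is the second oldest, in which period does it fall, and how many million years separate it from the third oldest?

Sorted oldest-first by Ma: A (2410), E (1555), B (481.9), C (194), D (39.7).
The second oldest is E at 1555 Ma, which lies in 1600–1400 Ma: the Calymmian.
The third oldest is B at 481.9 Ma; separation = |1555 − 481.9| = 1073.1 Myr.

E, in the Calymmian; 1073.1 million years to B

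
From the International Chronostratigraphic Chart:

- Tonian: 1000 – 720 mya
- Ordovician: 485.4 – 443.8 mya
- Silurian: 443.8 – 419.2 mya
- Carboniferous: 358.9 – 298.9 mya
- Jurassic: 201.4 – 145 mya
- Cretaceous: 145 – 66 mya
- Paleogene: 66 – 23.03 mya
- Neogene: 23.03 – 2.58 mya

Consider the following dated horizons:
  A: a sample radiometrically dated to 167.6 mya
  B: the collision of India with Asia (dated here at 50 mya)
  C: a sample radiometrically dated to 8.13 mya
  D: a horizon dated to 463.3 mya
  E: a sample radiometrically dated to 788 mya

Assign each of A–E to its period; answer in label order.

Match each age against the start–end ranges in the excerpt: A = 167.6 Ma → Jurassic (201.4–145); B = 50 Ma → Paleogene (66–23.03); C = 8.13 Ma → Neogene (23.03–2.58); D = 463.3 Ma → Ordovician (485.4–443.8); E = 788 Ma → Tonian (1000–720).

A — Jurassic; B — Paleogene; C — Neogene; D — Ordovician; E — Tonian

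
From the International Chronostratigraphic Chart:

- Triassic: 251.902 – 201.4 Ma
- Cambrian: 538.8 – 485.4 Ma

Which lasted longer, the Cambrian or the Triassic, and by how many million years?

Cambrian: 538.8 − 485.4 = 53.4 Myr.
Triassic: 251.902 − 201.4 = 50.502 Myr.
Difference: 53.4 − 50.502 = 2.898 Myr, so the Cambrian was longer.

Cambrian, by 2.898 million years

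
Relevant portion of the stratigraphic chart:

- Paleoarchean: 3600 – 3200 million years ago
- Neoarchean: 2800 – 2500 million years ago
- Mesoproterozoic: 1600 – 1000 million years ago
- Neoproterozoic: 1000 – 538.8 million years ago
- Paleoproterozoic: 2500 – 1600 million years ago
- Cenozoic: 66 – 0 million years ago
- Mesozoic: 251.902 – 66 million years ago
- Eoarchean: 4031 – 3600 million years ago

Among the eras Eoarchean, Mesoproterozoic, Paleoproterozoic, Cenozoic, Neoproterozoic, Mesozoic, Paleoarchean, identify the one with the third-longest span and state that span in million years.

Durations: Eoarchean 431; Mesoproterozoic 600; Paleoproterozoic 900; Cenozoic 66; Neoproterozoic 461.2; Mesozoic 185.902; Paleoarchean 400 Myr.
Sorted longest-first: Paleoproterozoic (900), Mesoproterozoic (600), Neoproterozoic (461.2), Eoarchean (431), Paleoarchean (400), Mesozoic (185.902), Cenozoic (66).
The third longest is Neoproterozoic at 461.2 Myr.

Neoproterozoic, 461.2 million years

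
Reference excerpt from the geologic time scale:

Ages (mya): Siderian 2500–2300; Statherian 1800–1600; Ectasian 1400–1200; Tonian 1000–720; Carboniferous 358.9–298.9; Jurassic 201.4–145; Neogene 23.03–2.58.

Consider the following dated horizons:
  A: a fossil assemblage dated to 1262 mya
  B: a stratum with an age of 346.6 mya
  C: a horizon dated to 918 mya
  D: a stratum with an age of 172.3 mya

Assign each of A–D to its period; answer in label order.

A: 1262 Ma lies in 1400–1200 Ma, so Ectasian.
B: 346.6 Ma lies in 358.9–298.9 Ma, so Carboniferous.
C: 918 Ma lies in 1000–720 Ma, so Tonian.
D: 172.3 Ma lies in 201.4–145 Ma, so Jurassic.

A — Ectasian; B — Carboniferous; C — Tonian; D — Jurassic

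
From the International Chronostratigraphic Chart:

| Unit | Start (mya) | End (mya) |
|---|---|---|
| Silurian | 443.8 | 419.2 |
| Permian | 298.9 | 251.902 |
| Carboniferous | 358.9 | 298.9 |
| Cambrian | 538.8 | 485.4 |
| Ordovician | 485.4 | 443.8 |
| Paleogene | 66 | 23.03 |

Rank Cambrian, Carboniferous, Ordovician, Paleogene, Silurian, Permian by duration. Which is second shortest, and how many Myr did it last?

Start − end for each: Cambrian 538.8 − 485.4 = 53.4; Carboniferous 358.9 − 298.9 = 60; Ordovician 485.4 − 443.8 = 41.6; Paleogene 66 − 23.03 = 42.97; Silurian 443.8 − 419.2 = 24.6; Permian 298.9 − 251.902 = 46.998.
Ranking these from shortest: Silurian < Ordovician < Paleogene < Permian < Cambrian < Carboniferous.
Position 2 in that ranking is Ordovician, which lasted 41.6 Myr.

Ordovician, 41.6 million years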